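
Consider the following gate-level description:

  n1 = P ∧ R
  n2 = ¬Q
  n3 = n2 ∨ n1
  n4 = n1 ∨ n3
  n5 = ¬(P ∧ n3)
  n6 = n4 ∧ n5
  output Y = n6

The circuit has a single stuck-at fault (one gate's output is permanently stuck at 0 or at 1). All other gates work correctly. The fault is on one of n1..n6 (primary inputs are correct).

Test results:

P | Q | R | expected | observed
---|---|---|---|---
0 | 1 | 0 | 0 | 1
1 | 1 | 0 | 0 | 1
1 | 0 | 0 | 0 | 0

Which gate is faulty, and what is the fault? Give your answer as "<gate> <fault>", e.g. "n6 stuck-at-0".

n4 stuck-at-1

Fault-free values for test 1 (P=0, Q=1, R=0): n1=0, n2=0, n3=0, n4=0, n5=1, n6=0, giving Y=0. Observed 1.
Test 1: faults giving observed 1 are {n1 stuck-at-1, n2 stuck-at-1, n3 stuck-at-1, n4 stuck-at-1, n6 stuck-at-1}.
Test 2 (P=1, Q=1, R=0): fault-free n1=0, n2=0, n3=0, n4=0, n5=1, n6=0 → 0; observed 1. Eliminates n1 stuck-at-1, n2 stuck-at-1, n3 stuck-at-1.
Test 3 (P=1, Q=0, R=0): fault-free n1=0, n2=1, n3=1, n4=1, n5=0, n6=0 → 0; observed 0. Eliminates n6 stuck-at-1.
Only n4 stuck-at-1 is consistent with every test.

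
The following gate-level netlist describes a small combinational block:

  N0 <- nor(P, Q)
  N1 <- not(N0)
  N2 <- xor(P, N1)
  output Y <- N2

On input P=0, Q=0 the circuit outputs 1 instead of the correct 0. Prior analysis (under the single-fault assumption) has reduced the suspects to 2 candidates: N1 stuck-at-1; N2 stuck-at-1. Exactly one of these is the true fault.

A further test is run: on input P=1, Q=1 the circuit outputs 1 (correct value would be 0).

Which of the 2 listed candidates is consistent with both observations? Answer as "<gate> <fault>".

Evaluate each candidate on input P=1, Q=1:
  N1 stuck-at-1: N0=0, N1=1 [stuck-at-1], N2=0 → 0 — eliminated
  N2 stuck-at-1: N0=0, N1=1, N2=1 [stuck-at-1] → 1 — matches
Only N2 stuck-at-1 reproduces the observed 1.

N2 stuck-at-1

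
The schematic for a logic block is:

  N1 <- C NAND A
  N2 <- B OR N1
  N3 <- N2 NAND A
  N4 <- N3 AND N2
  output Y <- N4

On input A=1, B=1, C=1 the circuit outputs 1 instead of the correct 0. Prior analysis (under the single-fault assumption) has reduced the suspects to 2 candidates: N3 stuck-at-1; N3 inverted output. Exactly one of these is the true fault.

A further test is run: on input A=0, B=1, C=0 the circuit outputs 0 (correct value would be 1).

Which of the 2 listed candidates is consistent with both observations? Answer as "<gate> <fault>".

Evaluate each candidate on input A=0, B=1, C=0:
  N3 stuck-at-1: N1=1, N2=1, N3=1 [stuck-at-1], N4=1 → 1 — eliminated
  N3 inverted output: N1=1, N2=1, N3=0 [inverted output], N4=0 → 0 — matches
Only N3 inverted output reproduces the observed 0.

N3 inverted output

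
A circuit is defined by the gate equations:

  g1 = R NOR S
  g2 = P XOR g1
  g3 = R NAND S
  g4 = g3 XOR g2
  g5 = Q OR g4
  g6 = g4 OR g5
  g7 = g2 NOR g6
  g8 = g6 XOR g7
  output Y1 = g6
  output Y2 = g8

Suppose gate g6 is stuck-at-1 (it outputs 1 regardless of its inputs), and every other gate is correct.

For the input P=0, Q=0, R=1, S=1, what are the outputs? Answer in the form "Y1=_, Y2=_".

Propagate with g6 forced: g1=0, g2=0, g3=0, g4=0, g5=0, g6=1 [stuck-at-1], g7=0, g8=1.
So the outputs are Y1=1, Y2=1. (Without the fault they would be Y1=0, Y2=1.)

Y1=1, Y2=1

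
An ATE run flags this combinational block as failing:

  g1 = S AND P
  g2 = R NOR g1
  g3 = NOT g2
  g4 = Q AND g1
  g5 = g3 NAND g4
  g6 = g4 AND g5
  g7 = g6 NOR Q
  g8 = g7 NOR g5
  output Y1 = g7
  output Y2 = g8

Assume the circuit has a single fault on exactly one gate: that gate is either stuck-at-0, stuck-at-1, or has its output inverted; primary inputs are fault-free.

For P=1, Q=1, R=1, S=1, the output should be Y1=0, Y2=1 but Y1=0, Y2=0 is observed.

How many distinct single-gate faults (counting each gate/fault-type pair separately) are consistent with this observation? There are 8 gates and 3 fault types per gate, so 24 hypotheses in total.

12

Fault-free: g1=1, g2=0, g3=1, g4=1, g5=0, g6=0, g7=0, g8=1 → Y1=0, Y2=1. Observed Y1=0, Y2=0.
  g1: stuck-at-0, inverted output ✓; others ✗
  g2: stuck-at-1, inverted output ✓; others ✗
  g3: stuck-at-0, inverted output ✓; others ✗
  g4: stuck-at-0, inverted output ✓; others ✗
  g5: stuck-at-1, inverted output ✓; others ✗
  g6: none of the 3 fault types match ✗
  g7: none of the 3 fault types match ✗
  g8: stuck-at-0, inverted output ✓; others ✗
Consistent faults: {g1 stuck-at-0, g1 inverted output, g2 stuck-at-1, g2 inverted output, g3 stuck-at-0, g3 inverted output, g4 stuck-at-0, g4 inverted output, g5 stuck-at-1, g5 inverted output, g8 stuck-at-0, g8 inverted output} — 12 in all.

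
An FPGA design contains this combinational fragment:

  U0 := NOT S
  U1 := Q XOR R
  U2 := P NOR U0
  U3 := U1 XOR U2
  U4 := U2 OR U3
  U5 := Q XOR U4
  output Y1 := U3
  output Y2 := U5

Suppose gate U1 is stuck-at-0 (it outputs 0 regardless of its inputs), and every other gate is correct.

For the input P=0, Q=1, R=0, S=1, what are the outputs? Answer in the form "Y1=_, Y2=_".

Propagate with U1 forced: U0=0, U1=0 [stuck-at-0], U2=1, U3=1, U4=1, U5=0.
So the outputs are Y1=1, Y2=0. (Without the fault they would be Y1=0, Y2=0.)

Y1=1, Y2=0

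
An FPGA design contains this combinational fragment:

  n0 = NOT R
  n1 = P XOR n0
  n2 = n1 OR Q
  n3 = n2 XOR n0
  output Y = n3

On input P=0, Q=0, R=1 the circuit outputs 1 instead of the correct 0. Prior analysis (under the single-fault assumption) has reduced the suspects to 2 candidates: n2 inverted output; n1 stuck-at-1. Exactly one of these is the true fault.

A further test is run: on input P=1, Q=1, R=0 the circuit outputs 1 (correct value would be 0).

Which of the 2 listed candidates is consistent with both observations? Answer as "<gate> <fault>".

n2 inverted output

Evaluate each candidate on input P=1, Q=1, R=0:
  n2 inverted output: n0=1, n1=0, n2=0 [inverted output], n3=1 → 1 — matches
  n1 stuck-at-1: n0=1, n1=1 [stuck-at-1], n2=1, n3=0 → 0 — eliminated
Only n2 inverted output reproduces the observed 1.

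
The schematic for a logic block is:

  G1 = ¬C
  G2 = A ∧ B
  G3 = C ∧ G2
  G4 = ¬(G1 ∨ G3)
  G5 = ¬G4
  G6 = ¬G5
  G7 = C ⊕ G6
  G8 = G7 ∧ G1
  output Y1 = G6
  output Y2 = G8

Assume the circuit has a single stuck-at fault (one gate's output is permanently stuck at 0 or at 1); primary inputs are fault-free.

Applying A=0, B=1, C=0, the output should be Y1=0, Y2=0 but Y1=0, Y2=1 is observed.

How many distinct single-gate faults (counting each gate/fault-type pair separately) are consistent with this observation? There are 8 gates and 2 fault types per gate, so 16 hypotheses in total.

Fault-free: G1=1, G2=0, G3=0, G4=0, G5=1, G6=0, G7=0, G8=0 → Y1=0, Y2=0. Observed Y1=0, Y2=1.
  G1: none of the 2 fault types match ✗
  G2: none of the 2 fault types match ✗
  G3: none of the 2 fault types match ✗
  G4: none of the 2 fault types match ✗
  G5: none of the 2 fault types match ✗
  G6: none of the 2 fault types match ✗
  G7: stuck-at-1 ✓; others ✗
  G8: stuck-at-1 ✓; others ✗
Consistent faults: {G7 stuck-at-1, G8 stuck-at-1} — 2 in all.

2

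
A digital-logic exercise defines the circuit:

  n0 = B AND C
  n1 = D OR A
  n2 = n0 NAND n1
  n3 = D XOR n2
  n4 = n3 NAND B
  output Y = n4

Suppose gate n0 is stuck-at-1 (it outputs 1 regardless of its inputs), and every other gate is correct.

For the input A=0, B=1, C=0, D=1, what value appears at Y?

0

Propagate with n0 forced: n0=1 [stuck-at-1], n1=1, n2=0, n3=1, n4=0.
So Y = 0. (Without the fault it would be 1.)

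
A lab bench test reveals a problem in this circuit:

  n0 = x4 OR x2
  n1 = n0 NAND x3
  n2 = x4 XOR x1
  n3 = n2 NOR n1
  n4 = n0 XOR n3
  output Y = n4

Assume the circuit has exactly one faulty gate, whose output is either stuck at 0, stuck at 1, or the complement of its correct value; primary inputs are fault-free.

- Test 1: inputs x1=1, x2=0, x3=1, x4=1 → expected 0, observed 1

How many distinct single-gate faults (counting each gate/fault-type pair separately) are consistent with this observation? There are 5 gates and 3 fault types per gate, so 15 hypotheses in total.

8

Fault-free: n0=1, n1=0, n2=0, n3=1, n4=0 → 0. Observed 1.
  n0: none of the 3 fault types match ✗
  n1: stuck-at-1, inverted output ✓; others ✗
  n2: stuck-at-1, inverted output ✓; others ✗
  n3: stuck-at-0, inverted output ✓; others ✗
  n4: stuck-at-1, inverted output ✓; others ✗
Consistent faults: {n1 stuck-at-1, n1 inverted output, n2 stuck-at-1, n2 inverted output, n3 stuck-at-0, n3 inverted output, n4 stuck-at-1, n4 inverted output} — 8 in all.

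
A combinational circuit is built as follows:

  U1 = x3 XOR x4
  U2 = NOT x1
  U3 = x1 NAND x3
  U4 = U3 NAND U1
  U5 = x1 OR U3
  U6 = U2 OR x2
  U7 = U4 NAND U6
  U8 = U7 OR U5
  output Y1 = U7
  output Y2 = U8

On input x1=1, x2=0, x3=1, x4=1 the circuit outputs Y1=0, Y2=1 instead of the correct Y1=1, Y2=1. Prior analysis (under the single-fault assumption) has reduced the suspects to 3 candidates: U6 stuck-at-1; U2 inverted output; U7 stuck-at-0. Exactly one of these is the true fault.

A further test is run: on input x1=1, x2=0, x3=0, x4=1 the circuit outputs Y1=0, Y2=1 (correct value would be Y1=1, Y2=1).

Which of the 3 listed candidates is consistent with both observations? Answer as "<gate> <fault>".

U7 stuck-at-0

Evaluate each candidate on input x1=1, x2=0, x3=0, x4=1:
  U6 stuck-at-1: U1=1, U2=0, U3=1, U4=0, U5=1, U6=1 [stuck-at-1], U7=1, U8=1 → Y1=1, Y2=1 — eliminated
  U2 inverted output: U1=1, U2=1 [inverted output], U3=1, U4=0, U5=1, U6=1, U7=1, U8=1 → Y1=1, Y2=1 — eliminated
  U7 stuck-at-0: U1=1, U2=0, U3=1, U4=0, U5=1, U6=0, U7=0 [stuck-at-0], U8=1 → Y1=0, Y2=1 — matches
Only U7 stuck-at-0 reproduces the observed Y1=0, Y2=1.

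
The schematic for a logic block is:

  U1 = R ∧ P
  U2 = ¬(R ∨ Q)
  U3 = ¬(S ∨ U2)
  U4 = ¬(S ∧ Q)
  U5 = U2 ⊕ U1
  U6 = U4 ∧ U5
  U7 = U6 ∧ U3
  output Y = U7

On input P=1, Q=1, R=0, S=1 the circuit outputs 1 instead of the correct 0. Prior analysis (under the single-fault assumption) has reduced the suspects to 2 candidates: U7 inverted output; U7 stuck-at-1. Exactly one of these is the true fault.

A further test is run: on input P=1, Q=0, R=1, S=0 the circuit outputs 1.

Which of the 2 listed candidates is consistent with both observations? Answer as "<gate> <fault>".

Evaluate each candidate on input P=1, Q=0, R=1, S=0:
  U7 inverted output: U1=1, U2=0, U3=1, U4=1, U5=1, U6=1, U7=0 [inverted output] → 0 — eliminated
  U7 stuck-at-1: U1=1, U2=0, U3=1, U4=1, U5=1, U6=1, U7=1 [stuck-at-1] → 1 — matches
Only U7 stuck-at-1 reproduces the observed 1.

U7 stuck-at-1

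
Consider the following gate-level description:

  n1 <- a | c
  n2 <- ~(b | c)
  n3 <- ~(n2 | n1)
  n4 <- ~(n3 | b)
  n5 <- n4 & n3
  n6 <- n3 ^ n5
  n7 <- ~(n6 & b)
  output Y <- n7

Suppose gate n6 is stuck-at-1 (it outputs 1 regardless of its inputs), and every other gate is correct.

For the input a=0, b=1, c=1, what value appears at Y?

0

Propagate with n6 forced: n1=1, n2=0, n3=0, n4=0, n5=0, n6=1 [stuck-at-1], n7=0.
So Y = 0. (Without the fault it would be 1.)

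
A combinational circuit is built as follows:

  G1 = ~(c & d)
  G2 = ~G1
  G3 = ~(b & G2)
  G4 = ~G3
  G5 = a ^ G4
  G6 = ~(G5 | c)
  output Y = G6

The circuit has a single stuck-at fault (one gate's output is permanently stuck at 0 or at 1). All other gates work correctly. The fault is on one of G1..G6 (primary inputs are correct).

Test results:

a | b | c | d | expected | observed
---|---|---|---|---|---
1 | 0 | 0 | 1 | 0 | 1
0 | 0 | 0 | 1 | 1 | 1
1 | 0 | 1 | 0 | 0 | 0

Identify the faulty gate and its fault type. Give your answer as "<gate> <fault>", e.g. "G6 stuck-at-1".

G5 stuck-at-0

Fault-free values for test 1 (a=1, b=0, c=0, d=1): G1=1, G2=0, G3=1, G4=0, G5=1, G6=0, giving Y=0. Observed 1.
Test 1: faults giving observed 1 are {G3 stuck-at-0, G4 stuck-at-1, G5 stuck-at-0, G6 stuck-at-1}.
Test 2 (a=0, b=0, c=0, d=1): fault-free G1=1, G2=0, G3=1, G4=0, G5=0, G6=1 → 1; observed 1. Eliminates G3 stuck-at-0, G4 stuck-at-1.
Test 3 (a=1, b=0, c=1, d=0): fault-free G1=1, G2=0, G3=1, G4=0, G5=1, G6=0 → 0; observed 0. Eliminates G6 stuck-at-1.
Only G5 stuck-at-0 is consistent with every test.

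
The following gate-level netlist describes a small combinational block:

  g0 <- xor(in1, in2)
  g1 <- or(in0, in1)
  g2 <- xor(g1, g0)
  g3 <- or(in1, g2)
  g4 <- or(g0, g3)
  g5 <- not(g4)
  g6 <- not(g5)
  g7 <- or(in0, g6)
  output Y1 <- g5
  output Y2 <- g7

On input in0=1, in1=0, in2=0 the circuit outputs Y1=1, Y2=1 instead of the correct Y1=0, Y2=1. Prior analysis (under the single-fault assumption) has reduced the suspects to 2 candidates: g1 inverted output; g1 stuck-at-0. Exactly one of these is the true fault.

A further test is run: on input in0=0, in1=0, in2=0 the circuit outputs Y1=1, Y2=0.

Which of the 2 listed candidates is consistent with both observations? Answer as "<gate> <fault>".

g1 stuck-at-0

Evaluate each candidate on input in0=0, in1=0, in2=0:
  g1 inverted output: g0=0, g1=1 [inverted output], g2=1, g3=1, g4=1, g5=0, g6=1, g7=1 → Y1=0, Y2=1 — eliminated
  g1 stuck-at-0: g0=0, g1=0 [stuck-at-0], g2=0, g3=0, g4=0, g5=1, g6=0, g7=0 → Y1=1, Y2=0 — matches
Only g1 stuck-at-0 reproduces the observed Y1=1, Y2=0.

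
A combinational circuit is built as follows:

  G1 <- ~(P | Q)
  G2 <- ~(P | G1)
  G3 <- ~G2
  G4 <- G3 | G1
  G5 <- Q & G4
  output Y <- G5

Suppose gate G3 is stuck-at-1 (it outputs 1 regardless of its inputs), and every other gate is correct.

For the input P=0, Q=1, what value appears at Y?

Propagate with G3 forced: G1=0, G2=1, G3=1 [stuck-at-1], G4=1, G5=1.
So Y = 1. (Without the fault it would be 0.)

1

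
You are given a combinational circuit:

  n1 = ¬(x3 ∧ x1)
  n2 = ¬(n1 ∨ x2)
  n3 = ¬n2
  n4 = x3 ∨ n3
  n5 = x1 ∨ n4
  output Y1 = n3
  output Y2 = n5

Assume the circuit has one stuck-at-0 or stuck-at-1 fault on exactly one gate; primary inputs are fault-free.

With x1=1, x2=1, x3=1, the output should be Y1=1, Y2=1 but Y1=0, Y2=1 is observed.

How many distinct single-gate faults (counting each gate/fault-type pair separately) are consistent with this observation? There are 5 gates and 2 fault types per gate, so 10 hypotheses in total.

Fault-free: n1=0, n2=0, n3=1, n4=1, n5=1 → Y1=1, Y2=1. Observed Y1=0, Y2=1.
  n1 stuck-at-0: output Y1=1, Y2=1 ✗
  n1 stuck-at-1: output Y1=1, Y2=1 ✗
  n2 stuck-at-0: output Y1=1, Y2=1 ✗
  n2 stuck-at-1: output Y1=0, Y2=1 ✓
  n3 stuck-at-0: output Y1=0, Y2=1 ✓
  n3 stuck-at-1: output Y1=1, Y2=1 ✗
  n4 stuck-at-0: output Y1=1, Y2=1 ✗
  n4 stuck-at-1: output Y1=1, Y2=1 ✗
  n5 stuck-at-0: output Y1=1, Y2=0 ✗
  n5 stuck-at-1: output Y1=1, Y2=1 ✗
Consistent faults: {n2 stuck-at-1, n3 stuck-at-0} — 2 in all.

2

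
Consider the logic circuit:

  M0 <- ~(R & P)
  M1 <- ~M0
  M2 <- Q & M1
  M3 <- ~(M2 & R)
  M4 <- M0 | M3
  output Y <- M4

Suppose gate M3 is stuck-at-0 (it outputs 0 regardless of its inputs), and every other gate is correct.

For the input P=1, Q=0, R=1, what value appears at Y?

0

Propagate with M3 forced: M0=0, M1=1, M2=0, M3=0 [stuck-at-0], M4=0.
So Y = 0. (Without the fault it would be 1.)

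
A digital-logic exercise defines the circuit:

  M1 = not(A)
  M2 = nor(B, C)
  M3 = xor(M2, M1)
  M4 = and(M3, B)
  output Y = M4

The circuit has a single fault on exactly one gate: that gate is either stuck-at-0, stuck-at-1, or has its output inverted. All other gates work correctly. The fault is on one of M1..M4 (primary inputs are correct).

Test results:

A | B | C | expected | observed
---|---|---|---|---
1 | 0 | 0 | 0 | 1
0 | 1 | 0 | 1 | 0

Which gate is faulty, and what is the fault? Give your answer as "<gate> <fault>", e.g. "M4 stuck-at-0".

Fault-free values for test 1 (A=1, B=0, C=0): M1=0, M2=1, M3=1, M4=0, giving Y=0. Observed 1.
Test 1: faults giving observed 1 are {M4 stuck-at-1, M4 inverted output}.
Test 2 (A=0, B=1, C=0): fault-free M1=1, M2=0, M3=1, M4=1 → 1; observed 0. Eliminates M4 stuck-at-1.
Only M4 inverted output is consistent with every test.

M4 inverted output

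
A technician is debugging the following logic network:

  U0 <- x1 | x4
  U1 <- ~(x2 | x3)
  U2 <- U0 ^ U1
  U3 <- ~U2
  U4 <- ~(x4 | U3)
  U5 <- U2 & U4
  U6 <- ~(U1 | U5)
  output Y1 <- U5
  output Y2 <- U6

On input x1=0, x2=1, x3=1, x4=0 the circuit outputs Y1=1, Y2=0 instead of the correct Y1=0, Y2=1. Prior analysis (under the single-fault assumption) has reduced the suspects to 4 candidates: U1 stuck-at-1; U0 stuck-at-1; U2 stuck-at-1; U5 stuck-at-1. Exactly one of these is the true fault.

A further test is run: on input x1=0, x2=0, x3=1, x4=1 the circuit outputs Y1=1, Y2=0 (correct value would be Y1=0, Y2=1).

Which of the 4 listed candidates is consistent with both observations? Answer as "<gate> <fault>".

Evaluate each candidate on input x1=0, x2=0, x3=1, x4=1:
  U1 stuck-at-1: U0=1, U1=1 [stuck-at-1], U2=0, U3=1, U4=0, U5=0, U6=0 → Y1=0, Y2=0 — eliminated
  U0 stuck-at-1: U0=1 [stuck-at-1], U1=0, U2=1, U3=0, U4=0, U5=0, U6=1 → Y1=0, Y2=1 — eliminated
  U2 stuck-at-1: U0=1, U1=0, U2=1 [stuck-at-1], U3=0, U4=0, U5=0, U6=1 → Y1=0, Y2=1 — eliminated
  U5 stuck-at-1: U0=1, U1=0, U2=1, U3=0, U4=0, U5=1 [stuck-at-1], U6=0 → Y1=1, Y2=0 — matches
Only U5 stuck-at-1 reproduces the observed Y1=1, Y2=0.

U5 stuck-at-1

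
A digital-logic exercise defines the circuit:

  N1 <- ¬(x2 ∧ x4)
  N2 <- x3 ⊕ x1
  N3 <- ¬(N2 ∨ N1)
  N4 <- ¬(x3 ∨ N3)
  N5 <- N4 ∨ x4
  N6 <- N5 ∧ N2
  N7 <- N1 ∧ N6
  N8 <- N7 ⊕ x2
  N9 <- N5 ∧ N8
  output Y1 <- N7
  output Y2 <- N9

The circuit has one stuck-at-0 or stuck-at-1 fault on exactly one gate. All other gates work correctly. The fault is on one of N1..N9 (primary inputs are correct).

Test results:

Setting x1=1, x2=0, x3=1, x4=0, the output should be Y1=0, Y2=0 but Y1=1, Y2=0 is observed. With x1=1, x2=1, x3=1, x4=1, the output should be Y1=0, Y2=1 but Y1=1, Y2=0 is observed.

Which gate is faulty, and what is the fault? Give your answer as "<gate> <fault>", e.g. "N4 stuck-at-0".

N7 stuck-at-1

Fault-free values for test 1 (x1=1, x2=0, x3=1, x4=0): N1=1, N2=0, N3=0, N4=0, N5=0, N6=0, N7=0, N8=0, N9=0, giving Y1=0, Y2=0. Observed Y1=1, Y2=0.
Test 1: faults giving observed Y1=1, Y2=0 are {N6 stuck-at-1, N7 stuck-at-1}.
Test 2 (x1=1, x2=1, x3=1, x4=1): fault-free N1=0, N2=0, N3=1, N4=0, N5=1, N6=0, N7=0, N8=1, N9=1 → Y1=0, Y2=1; observed Y1=1, Y2=0. Eliminates N6 stuck-at-1.
Only N7 stuck-at-1 is consistent with every test.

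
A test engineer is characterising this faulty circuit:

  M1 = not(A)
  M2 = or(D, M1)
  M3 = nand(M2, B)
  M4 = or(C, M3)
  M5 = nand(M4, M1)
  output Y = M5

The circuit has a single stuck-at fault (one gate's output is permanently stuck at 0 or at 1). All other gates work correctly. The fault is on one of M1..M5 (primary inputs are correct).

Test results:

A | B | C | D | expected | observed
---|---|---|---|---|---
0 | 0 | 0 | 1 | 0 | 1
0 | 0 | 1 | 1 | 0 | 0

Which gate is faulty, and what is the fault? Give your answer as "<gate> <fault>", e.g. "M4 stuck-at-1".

Fault-free values for test 1 (A=0, B=0, C=0, D=1): M1=1, M2=1, M3=1, M4=1, M5=0, giving Y=0. Observed 1.
Test 1: faults giving observed 1 are {M1 stuck-at-0, M3 stuck-at-0, M4 stuck-at-0, M5 stuck-at-1}.
Test 2 (A=0, B=0, C=1, D=1): fault-free M1=1, M2=1, M3=1, M4=1, M5=0 → 0; observed 0. Eliminates M1 stuck-at-0, M4 stuck-at-0, M5 stuck-at-1.
Only M3 stuck-at-0 is consistent with every test.

M3 stuck-at-0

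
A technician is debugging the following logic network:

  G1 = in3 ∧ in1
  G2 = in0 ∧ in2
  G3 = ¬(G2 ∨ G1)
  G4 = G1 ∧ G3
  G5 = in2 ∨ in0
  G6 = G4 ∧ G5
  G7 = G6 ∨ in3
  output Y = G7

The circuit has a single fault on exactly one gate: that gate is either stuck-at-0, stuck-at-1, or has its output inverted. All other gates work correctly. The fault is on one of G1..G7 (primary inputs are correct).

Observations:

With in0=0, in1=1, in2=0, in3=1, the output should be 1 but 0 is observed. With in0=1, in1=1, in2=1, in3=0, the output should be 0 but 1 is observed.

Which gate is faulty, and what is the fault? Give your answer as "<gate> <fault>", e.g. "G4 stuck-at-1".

Fault-free values for test 1 (in0=0, in1=1, in2=0, in3=1): G1=1, G2=0, G3=0, G4=0, G5=0, G6=0, G7=1, giving Y=1. Observed 0.
Test 1: faults giving observed 0 are {G7 stuck-at-0, G7 inverted output}.
Test 2 (in0=1, in1=1, in2=1, in3=0): fault-free G1=0, G2=1, G3=0, G4=0, G5=1, G6=0, G7=0 → 0; observed 1. Eliminates G7 stuck-at-0.
Only G7 inverted output is consistent with every test.

G7 inverted output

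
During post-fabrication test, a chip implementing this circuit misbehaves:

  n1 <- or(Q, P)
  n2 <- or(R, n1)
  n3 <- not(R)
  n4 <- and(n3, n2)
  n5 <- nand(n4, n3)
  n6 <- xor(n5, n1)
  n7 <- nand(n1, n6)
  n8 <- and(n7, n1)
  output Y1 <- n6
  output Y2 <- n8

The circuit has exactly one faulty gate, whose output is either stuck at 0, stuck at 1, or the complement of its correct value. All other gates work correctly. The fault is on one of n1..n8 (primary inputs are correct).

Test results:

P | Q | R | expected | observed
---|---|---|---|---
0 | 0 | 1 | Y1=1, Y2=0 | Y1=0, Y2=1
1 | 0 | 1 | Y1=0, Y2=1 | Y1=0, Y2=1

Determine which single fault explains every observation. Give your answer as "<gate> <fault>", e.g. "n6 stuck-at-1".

Fault-free values for test 1 (P=0, Q=0, R=1): n1=0, n2=1, n3=0, n4=0, n5=1, n6=1, n7=1, n8=0, giving Y1=1, Y2=0. Observed Y1=0, Y2=1.
Test 1: faults giving observed Y1=0, Y2=1 are {n1 stuck-at-1, n1 inverted output}.
Test 2 (P=1, Q=0, R=1): fault-free n1=1, n2=1, n3=0, n4=0, n5=1, n6=0, n7=1, n8=1 → Y1=0, Y2=1; observed Y1=0, Y2=1. Eliminates n1 inverted output.
Only n1 stuck-at-1 is consistent with every test.

n1 stuck-at-1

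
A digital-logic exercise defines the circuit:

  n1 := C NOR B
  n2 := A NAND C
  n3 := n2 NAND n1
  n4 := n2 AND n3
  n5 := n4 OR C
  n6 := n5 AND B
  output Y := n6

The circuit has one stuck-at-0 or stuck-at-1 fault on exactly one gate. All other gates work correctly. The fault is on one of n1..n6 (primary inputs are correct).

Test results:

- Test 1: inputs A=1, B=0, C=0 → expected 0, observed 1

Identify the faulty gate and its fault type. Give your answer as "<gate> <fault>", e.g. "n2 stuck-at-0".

n6 stuck-at-1

Fault-free values for test 1 (A=1, B=0, C=0): n1=1, n2=1, n3=0, n4=0, n5=0, n6=0, giving Y=0. Observed 1.
Test 1: faults giving observed 1 are {n6 stuck-at-1}.
Only n6 stuck-at-1 is consistent with every test.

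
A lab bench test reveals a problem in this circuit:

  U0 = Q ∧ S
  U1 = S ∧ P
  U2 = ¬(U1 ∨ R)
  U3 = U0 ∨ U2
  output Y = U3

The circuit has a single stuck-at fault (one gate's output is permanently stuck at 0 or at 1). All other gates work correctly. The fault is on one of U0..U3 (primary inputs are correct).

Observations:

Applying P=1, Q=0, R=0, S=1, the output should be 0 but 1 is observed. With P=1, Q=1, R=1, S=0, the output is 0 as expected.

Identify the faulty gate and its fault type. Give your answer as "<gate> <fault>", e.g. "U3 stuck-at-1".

Fault-free values for test 1 (P=1, Q=0, R=0, S=1): U0=0, U1=1, U2=0, U3=0, giving Y=0. Observed 1.
Test 1: faults giving observed 1 are {U0 stuck-at-1, U1 stuck-at-0, U2 stuck-at-1, U3 stuck-at-1}.
Test 2 (P=1, Q=1, R=1, S=0): fault-free U0=0, U1=0, U2=0, U3=0 → 0; observed 0. Eliminates U0 stuck-at-1, U2 stuck-at-1, U3 stuck-at-1.
Only U1 stuck-at-0 is consistent with every test.

U1 stuck-at-0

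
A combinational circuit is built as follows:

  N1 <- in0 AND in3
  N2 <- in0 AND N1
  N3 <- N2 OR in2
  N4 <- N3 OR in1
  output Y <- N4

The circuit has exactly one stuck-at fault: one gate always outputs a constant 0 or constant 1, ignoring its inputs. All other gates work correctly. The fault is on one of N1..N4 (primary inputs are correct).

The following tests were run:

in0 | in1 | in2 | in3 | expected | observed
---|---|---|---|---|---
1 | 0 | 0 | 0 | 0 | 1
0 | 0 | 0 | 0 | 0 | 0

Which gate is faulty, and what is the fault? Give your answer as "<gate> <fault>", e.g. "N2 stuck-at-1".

Fault-free values for test 1 (in0=1, in1=0, in2=0, in3=0): N1=0, N2=0, N3=0, N4=0, giving Y=0. Observed 1.
Test 1: faults giving observed 1 are {N1 stuck-at-1, N2 stuck-at-1, N3 stuck-at-1, N4 stuck-at-1}.
Test 2 (in0=0, in1=0, in2=0, in3=0): fault-free N1=0, N2=0, N3=0, N4=0 → 0; observed 0. Eliminates N2 stuck-at-1, N3 stuck-at-1, N4 stuck-at-1.
Only N1 stuck-at-1 is consistent with every test.

N1 stuck-at-1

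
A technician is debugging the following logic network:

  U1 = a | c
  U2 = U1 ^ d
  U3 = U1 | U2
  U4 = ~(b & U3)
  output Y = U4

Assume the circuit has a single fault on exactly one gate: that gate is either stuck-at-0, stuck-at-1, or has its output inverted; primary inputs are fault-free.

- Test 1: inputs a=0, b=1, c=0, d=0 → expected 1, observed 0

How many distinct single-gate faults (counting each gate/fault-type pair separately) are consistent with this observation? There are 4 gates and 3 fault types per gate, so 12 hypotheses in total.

8

Fault-free: U1=0, U2=0, U3=0, U4=1 → 1. Observed 0.
  U1 stuck-at-0: output 1 ✗
  U1 stuck-at-1: output 0 ✓
  U1 inverted output: output 0 ✓
  U2 stuck-at-0: output 1 ✗
  U2 stuck-at-1: output 0 ✓
  U2 inverted output: output 0 ✓
  U3 stuck-at-0: output 1 ✗
  U3 stuck-at-1: output 0 ✓
  U3 inverted output: output 0 ✓
  U4 stuck-at-0: output 0 ✓
  U4 stuck-at-1: output 1 ✗
  U4 inverted output: output 0 ✓
Consistent faults: {U1 stuck-at-1, U1 inverted output, U2 stuck-at-1, U2 inverted output, U3 stuck-at-1, U3 inverted output, U4 stuck-at-0, U4 inverted output} — 8 in all.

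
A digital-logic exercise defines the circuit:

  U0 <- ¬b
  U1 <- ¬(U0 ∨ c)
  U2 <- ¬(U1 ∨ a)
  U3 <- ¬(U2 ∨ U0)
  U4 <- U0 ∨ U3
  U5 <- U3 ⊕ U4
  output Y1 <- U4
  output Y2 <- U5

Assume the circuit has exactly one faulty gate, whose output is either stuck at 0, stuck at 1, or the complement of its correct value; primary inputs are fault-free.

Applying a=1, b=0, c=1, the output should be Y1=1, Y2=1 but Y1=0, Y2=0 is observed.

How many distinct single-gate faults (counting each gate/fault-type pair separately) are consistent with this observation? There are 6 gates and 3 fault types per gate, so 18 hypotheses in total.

Fault-free: U0=1, U1=0, U2=0, U3=0, U4=1, U5=1 → Y1=1, Y2=1. Observed Y1=0, Y2=0.
  U0: none of the 3 fault types match ✗
  U1: none of the 3 fault types match ✗
  U2: none of the 3 fault types match ✗
  U3: none of the 3 fault types match ✗
  U4: stuck-at-0, inverted output ✓; others ✗
  U5: none of the 3 fault types match ✗
Consistent faults: {U4 stuck-at-0, U4 inverted output} — 2 in all.

2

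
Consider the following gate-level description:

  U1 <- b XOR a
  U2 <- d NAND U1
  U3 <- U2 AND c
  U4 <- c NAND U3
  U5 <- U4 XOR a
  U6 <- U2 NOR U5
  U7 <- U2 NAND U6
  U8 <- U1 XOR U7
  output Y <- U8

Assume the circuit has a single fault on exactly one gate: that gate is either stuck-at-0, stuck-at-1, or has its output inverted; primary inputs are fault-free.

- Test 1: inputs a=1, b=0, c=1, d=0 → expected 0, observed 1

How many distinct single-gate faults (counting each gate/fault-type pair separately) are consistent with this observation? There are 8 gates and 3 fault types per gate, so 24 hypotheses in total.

Fault-free: U1=1, U2=1, U3=1, U4=0, U5=1, U6=0, U7=1, U8=0 → 0. Observed 1.
  U1: stuck-at-0, inverted output ✓; others ✗
  U2: none of the 3 fault types match ✗
  U3: none of the 3 fault types match ✗
  U4: none of the 3 fault types match ✗
  U5: none of the 3 fault types match ✗
  U6: stuck-at-1, inverted output ✓; others ✗
  U7: stuck-at-0, inverted output ✓; others ✗
  U8: stuck-at-1, inverted output ✓; others ✗
Consistent faults: {U1 stuck-at-0, U1 inverted output, U6 stuck-at-1, U6 inverted output, U7 stuck-at-0, U7 inverted output, U8 stuck-at-1, U8 inverted output} — 8 in all.

8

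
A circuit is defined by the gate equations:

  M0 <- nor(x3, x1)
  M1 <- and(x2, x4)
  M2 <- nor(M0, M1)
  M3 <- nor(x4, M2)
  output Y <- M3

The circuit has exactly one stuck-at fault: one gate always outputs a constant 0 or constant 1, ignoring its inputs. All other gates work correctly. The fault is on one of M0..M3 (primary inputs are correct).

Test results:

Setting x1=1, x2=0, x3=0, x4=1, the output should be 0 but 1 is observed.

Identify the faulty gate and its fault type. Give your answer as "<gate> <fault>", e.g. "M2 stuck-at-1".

Fault-free values for test 1 (x1=1, x2=0, x3=0, x4=1): M0=0, M1=0, M2=1, M3=0, giving Y=0. Observed 1.
Test 1: faults giving observed 1 are {M3 stuck-at-1}.
Only M3 stuck-at-1 is consistent with every test.

M3 stuck-at-1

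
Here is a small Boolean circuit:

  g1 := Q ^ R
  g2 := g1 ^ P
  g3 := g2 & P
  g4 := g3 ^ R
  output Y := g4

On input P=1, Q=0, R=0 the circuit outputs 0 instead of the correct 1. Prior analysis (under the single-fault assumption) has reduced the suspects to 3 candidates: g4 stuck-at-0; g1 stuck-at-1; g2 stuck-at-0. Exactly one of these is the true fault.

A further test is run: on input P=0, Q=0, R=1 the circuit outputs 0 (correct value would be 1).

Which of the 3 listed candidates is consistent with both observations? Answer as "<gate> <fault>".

Evaluate each candidate on input P=0, Q=0, R=1:
  g4 stuck-at-0: g1=1, g2=1, g3=0, g4=0 [stuck-at-0] → 0 — matches
  g1 stuck-at-1: g1=1 [stuck-at-1], g2=1, g3=0, g4=1 → 1 — eliminated
  g2 stuck-at-0: g1=1, g2=0 [stuck-at-0], g3=0, g4=1 → 1 — eliminated
Only g4 stuck-at-0 reproduces the observed 0.

g4 stuck-at-0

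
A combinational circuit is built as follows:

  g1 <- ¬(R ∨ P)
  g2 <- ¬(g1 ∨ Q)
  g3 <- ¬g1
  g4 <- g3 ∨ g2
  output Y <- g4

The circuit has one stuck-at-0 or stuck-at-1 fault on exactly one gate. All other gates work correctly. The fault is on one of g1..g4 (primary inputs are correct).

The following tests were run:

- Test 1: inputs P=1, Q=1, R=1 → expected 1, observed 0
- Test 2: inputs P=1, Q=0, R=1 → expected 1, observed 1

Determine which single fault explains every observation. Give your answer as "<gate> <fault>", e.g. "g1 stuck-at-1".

Fault-free values for test 1 (P=1, Q=1, R=1): g1=0, g2=0, g3=1, g4=1, giving Y=1. Observed 0.
Test 1: faults giving observed 0 are {g1 stuck-at-1, g3 stuck-at-0, g4 stuck-at-0}.
Test 2 (P=1, Q=0, R=1): fault-free g1=0, g2=1, g3=1, g4=1 → 1; observed 1. Eliminates g1 stuck-at-1, g4 stuck-at-0.
Only g3 stuck-at-0 is consistent with every test.

g3 stuck-at-0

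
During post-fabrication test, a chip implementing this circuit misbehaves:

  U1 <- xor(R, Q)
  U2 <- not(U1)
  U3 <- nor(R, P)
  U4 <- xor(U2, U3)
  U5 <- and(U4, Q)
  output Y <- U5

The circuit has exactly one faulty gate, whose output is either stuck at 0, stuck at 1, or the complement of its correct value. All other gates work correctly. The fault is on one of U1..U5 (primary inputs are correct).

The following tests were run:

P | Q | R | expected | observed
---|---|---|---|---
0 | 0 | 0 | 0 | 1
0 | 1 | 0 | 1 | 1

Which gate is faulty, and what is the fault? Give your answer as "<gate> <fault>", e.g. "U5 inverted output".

Fault-free values for test 1 (P=0, Q=0, R=0): U1=0, U2=1, U3=1, U4=0, U5=0, giving Y=0. Observed 1.
Test 1: faults giving observed 1 are {U5 stuck-at-1, U5 inverted output}.
Test 2 (P=0, Q=1, R=0): fault-free U1=1, U2=0, U3=1, U4=1, U5=1 → 1; observed 1. Eliminates U5 inverted output.
Only U5 stuck-at-1 is consistent with every test.

U5 stuck-at-1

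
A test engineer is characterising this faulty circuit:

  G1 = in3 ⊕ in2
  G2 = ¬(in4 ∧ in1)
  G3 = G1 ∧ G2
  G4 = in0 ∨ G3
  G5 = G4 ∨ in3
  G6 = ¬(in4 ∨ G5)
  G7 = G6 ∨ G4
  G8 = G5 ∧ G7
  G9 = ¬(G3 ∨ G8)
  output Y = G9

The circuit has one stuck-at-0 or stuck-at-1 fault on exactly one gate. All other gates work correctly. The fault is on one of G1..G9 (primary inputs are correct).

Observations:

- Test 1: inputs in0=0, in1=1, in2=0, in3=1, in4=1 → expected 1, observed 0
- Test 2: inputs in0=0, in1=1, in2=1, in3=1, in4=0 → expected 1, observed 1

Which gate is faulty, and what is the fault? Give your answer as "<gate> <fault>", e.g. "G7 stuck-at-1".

Fault-free values for test 1 (in0=0, in1=1, in2=0, in3=1, in4=1): G1=1, G2=0, G3=0, G4=0, G5=1, G6=0, G7=0, G8=0, G9=1, giving Y=1. Observed 0.
Test 1: faults giving observed 0 are {G2 stuck-at-1, G3 stuck-at-1, G4 stuck-at-1, G6 stuck-at-1, G7 stuck-at-1, G8 stuck-at-1, G9 stuck-at-0}.
Test 2 (in0=0, in1=1, in2=1, in3=1, in4=0): fault-free G1=0, G2=1, G3=0, G4=0, G5=1, G6=0, G7=0, G8=0, G9=1 → 1; observed 1. Eliminates G3 stuck-at-1, G4 stuck-at-1, G6 stuck-at-1, G7 stuck-at-1, G8 stuck-at-1, G9 stuck-at-0.
Only G2 stuck-at-1 is consistent with every test.

G2 stuck-at-1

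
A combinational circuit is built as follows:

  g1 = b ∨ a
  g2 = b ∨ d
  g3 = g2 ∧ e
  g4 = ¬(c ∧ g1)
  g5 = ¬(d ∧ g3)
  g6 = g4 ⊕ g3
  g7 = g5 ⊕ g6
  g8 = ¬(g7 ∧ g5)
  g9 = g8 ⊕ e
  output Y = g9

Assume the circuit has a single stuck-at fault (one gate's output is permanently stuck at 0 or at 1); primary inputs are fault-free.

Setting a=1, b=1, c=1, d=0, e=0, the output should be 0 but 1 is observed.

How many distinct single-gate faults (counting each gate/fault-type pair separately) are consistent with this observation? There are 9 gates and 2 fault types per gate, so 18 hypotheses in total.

8

Fault-free: g1=1, g2=1, g3=0, g4=0, g5=1, g6=0, g7=1, g8=0, g9=0 → 0. Observed 1.
  g1: stuck-at-0 ✓; others ✗
  g2: none of the 2 fault types match ✗
  g3: stuck-at-1 ✓; others ✗
  g4: stuck-at-1 ✓; others ✗
  g5: stuck-at-0 ✓; others ✗
  g6: stuck-at-1 ✓; others ✗
  g7: stuck-at-0 ✓; others ✗
  g8: stuck-at-1 ✓; others ✗
  g9: stuck-at-1 ✓; others ✗
Consistent faults: {g1 stuck-at-0, g3 stuck-at-1, g4 stuck-at-1, g5 stuck-at-0, g6 stuck-at-1, g7 stuck-at-0, g8 stuck-at-1, g9 stuck-at-1} — 8 in all.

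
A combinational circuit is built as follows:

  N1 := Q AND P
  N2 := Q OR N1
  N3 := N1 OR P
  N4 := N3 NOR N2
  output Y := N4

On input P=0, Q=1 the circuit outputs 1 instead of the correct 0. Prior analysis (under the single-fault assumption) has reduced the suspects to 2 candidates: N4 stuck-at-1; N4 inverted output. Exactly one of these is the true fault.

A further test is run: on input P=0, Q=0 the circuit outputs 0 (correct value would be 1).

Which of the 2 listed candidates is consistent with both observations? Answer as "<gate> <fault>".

Evaluate each candidate on input P=0, Q=0:
  N4 stuck-at-1: N1=0, N2=0, N3=0, N4=1 [stuck-at-1] → 1 — eliminated
  N4 inverted output: N1=0, N2=0, N3=0, N4=0 [inverted output] → 0 — matches
Only N4 inverted output reproduces the observed 0.

N4 inverted output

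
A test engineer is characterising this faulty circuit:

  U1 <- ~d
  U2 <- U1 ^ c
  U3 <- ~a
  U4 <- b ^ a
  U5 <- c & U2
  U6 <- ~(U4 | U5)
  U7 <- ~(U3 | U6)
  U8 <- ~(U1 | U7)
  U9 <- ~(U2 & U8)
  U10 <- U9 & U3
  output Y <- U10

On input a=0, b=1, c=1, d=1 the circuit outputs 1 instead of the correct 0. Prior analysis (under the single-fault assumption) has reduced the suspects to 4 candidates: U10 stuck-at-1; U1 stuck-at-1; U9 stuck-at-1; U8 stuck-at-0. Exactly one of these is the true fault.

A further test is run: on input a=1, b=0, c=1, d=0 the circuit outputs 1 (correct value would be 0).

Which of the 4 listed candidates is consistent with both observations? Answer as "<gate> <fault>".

U10 stuck-at-1

Evaluate each candidate on input a=1, b=0, c=1, d=0:
  U10 stuck-at-1: U1=1, U2=0, U3=0, U4=1, U5=0, U6=0, U7=1, U8=0, U9=1, U10=1 [stuck-at-1] → 1 — matches
  U1 stuck-at-1: U1=1 [stuck-at-1], U2=0, U3=0, U4=1, U5=0, U6=0, U7=1, U8=0, U9=1, U10=0 → 0 — eliminated
  U9 stuck-at-1: U1=1, U2=0, U3=0, U4=1, U5=0, U6=0, U7=1, U8=0, U9=1 [stuck-at-1], U10=0 → 0 — eliminated
  U8 stuck-at-0: U1=1, U2=0, U3=0, U4=1, U5=0, U6=0, U7=1, U8=0 [stuck-at-0], U9=1, U10=0 → 0 — eliminated
Only U10 stuck-at-1 reproduces the observed 1.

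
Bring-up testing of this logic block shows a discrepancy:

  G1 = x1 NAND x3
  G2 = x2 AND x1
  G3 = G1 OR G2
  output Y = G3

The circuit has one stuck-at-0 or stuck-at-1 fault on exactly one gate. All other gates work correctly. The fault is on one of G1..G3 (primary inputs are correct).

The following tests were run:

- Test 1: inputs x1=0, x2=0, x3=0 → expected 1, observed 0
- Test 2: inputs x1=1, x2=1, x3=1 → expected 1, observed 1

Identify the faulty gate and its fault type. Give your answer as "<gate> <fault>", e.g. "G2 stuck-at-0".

G1 stuck-at-0

Fault-free values for test 1 (x1=0, x2=0, x3=0): G1=1, G2=0, G3=1, giving Y=1. Observed 0.
Test 1: faults giving observed 0 are {G1 stuck-at-0, G3 stuck-at-0}.
Test 2 (x1=1, x2=1, x3=1): fault-free G1=0, G2=1, G3=1 → 1; observed 1. Eliminates G3 stuck-at-0.
Only G1 stuck-at-0 is consistent with every test.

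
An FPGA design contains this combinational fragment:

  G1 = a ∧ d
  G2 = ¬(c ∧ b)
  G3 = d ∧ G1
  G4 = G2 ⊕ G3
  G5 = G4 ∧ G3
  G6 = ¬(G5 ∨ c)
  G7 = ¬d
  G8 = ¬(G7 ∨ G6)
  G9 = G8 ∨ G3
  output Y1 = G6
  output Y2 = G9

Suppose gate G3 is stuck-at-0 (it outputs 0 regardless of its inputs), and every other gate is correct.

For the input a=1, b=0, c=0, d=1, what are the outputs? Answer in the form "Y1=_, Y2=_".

Propagate with G3 forced: G1=1, G2=1, G3=0 [stuck-at-0], G4=1, G5=0, G6=1, G7=0, G8=0, G9=0.
So the outputs are Y1=1, Y2=0. (Without the fault they would be Y1=1, Y2=1.)

Y1=1, Y2=0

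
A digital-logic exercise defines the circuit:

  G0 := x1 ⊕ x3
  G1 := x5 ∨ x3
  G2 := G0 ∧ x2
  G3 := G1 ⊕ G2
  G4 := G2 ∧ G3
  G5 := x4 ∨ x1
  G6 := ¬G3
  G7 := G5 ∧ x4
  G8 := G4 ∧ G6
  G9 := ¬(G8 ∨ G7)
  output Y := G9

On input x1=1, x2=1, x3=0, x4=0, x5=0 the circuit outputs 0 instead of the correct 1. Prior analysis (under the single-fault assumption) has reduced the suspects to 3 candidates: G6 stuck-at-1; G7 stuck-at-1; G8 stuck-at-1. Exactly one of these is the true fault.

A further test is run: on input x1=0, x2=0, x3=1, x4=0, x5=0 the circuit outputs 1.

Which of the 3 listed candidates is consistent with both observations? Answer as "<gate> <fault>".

G6 stuck-at-1

Evaluate each candidate on input x1=0, x2=0, x3=1, x4=0, x5=0:
  G6 stuck-at-1: G0=1, G1=1, G2=0, G3=1, G4=0, G5=0, G6=1 [stuck-at-1], G7=0, G8=0, G9=1 → 1 — matches
  G7 stuck-at-1: G0=1, G1=1, G2=0, G3=1, G4=0, G5=0, G6=0, G7=1 [stuck-at-1], G8=0, G9=0 → 0 — eliminated
  G8 stuck-at-1: G0=1, G1=1, G2=0, G3=1, G4=0, G5=0, G6=0, G7=0, G8=1 [stuck-at-1], G9=0 → 0 — eliminated
Only G6 stuck-at-1 reproduces the observed 1.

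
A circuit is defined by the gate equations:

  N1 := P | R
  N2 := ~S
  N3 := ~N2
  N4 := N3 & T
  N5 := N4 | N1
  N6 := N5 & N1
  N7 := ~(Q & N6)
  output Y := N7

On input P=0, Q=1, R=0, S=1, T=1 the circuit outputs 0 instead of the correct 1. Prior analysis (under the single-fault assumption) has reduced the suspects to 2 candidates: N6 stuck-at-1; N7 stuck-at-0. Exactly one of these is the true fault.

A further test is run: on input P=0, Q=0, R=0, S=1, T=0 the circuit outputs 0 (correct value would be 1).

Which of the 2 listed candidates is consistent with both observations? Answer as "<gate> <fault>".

N7 stuck-at-0

Evaluate each candidate on input P=0, Q=0, R=0, S=1, T=0:
  N6 stuck-at-1: N1=0, N2=0, N3=1, N4=0, N5=0, N6=1 [stuck-at-1], N7=1 → 1 — eliminated
  N7 stuck-at-0: N1=0, N2=0, N3=1, N4=0, N5=0, N6=0, N7=0 [stuck-at-0] → 0 — matches
Only N7 stuck-at-0 reproduces the observed 0.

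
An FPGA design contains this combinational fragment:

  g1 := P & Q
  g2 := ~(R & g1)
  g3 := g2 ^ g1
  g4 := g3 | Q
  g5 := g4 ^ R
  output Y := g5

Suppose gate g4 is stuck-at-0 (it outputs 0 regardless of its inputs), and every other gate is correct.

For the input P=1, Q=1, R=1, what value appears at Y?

1

Propagate with g4 forced: g1=1, g2=0, g3=1, g4=0 [stuck-at-0], g5=1.
So Y = 1. (Without the fault it would be 0.)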